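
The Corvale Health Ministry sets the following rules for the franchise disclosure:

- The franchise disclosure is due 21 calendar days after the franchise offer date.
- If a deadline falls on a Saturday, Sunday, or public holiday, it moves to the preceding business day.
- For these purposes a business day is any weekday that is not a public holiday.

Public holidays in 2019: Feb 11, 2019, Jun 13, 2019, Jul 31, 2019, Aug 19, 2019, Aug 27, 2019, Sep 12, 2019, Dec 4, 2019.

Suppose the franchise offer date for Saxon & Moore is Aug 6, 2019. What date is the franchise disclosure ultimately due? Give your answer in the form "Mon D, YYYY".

From Aug 6, 2019, 21 calendar days later is Aug 27, 2019.
Aug 27, 2019 is a listed holiday; the preceding business day is Aug 26, 2019 (Monday).
Deadline: Aug 26, 2019.

Aug 26, 2019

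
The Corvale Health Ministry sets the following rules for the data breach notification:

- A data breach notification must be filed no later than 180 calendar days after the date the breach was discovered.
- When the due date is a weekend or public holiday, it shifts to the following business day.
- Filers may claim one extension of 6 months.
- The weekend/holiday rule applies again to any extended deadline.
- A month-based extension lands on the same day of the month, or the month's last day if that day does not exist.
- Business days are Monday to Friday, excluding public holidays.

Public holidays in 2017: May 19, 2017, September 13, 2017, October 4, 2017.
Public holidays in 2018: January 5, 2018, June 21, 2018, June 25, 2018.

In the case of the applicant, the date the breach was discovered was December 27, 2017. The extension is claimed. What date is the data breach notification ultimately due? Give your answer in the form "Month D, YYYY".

December 26, 2018

From December 27, 2017, 180 calendar days later is June 25, 2018.
June 25, 2018 is a listed holiday, so it moves to the next business day, June 26, 2018 (Tuesday).
The 6 months extension carries June 26, 2018 to December 26, 2018.
December 26, 2018 (Wednesday) is already a business day.
Final deadline: December 26, 2018.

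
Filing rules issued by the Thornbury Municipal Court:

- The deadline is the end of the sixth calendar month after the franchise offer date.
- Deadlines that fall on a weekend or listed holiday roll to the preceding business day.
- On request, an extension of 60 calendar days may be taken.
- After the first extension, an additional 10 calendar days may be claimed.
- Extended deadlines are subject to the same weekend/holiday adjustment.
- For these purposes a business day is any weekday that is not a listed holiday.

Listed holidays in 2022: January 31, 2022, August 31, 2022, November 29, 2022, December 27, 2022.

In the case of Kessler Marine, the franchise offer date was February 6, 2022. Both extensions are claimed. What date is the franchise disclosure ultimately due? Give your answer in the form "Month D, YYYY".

6 months after February 6, 2022 falls in August 2022; the last day of that month is August 31, 2022.
August 31, 2022 falls on a listed holiday. Rolling to the preceding business day gives August 30, 2022, a Tuesday.
With the 60-day extension, August 30, 2022 becomes October 29, 2022.
October 29, 2022 is a Saturday, so it moves to the preceding business day, October 28, 2022 (Friday).
With the 10-day extension, October 28, 2022 becomes November 7, 2022.
November 7, 2022 falls on a Monday, which is a business day, so no adjustment is needed.
So the filing is due November 7, 2022.

November 7, 2022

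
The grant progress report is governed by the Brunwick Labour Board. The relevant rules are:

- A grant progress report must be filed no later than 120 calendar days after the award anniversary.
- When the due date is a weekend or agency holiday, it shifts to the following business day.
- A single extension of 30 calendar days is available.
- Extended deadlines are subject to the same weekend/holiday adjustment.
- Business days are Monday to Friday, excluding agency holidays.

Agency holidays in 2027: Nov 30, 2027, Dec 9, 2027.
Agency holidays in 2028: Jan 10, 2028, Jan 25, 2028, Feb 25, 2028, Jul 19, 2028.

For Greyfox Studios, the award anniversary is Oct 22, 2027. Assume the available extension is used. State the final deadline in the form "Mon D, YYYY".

Trigger date Oct 22, 2027 + 120 calendar days = Feb 19, 2028.
Feb 19, 2028 is a Saturday, so it moves to the next business day, Feb 21, 2028 (Monday).
The 30-calendar-day extension moves the deadline from Feb 21, 2028 to Mar 22, 2028.
Mar 22, 2028 is a Wednesday and not a listed holiday, so it stands.
Final deadline: Mar 22, 2028.

Mar 22, 2028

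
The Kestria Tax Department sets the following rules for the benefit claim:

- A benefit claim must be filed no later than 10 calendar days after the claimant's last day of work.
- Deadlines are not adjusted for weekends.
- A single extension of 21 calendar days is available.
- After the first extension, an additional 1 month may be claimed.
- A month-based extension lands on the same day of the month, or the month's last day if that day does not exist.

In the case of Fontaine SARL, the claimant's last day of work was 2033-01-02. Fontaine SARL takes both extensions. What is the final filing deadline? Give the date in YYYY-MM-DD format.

Adding 10 calendar days to 2033-01-02 gives 2033-01-12.
2033-01-12 falls on a Wednesday. The rules make no weekend/holiday allowance, so it remains 2033-01-12.
With the 21-day extension, 2033-01-12 becomes 2033-02-02.
2033-02-02 falls on a Wednesday. The rules make no weekend/holiday allowance, so it remains 2033-02-02.
Applying the 1 month extension: 1 month after 2033-02-02 is 2033-03-02.
No adjustment is made for weekends or holidays, so 2033-03-02 stands.
The final due date is 2033-03-02.

2033-03-02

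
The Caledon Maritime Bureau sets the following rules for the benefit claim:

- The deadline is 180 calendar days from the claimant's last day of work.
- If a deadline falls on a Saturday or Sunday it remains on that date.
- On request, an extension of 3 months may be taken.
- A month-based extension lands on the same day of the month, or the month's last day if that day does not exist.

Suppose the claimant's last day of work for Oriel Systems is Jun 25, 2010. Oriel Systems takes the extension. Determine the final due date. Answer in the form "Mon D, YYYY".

Mar 22, 2011

Adding 180 calendar days to Jun 25, 2010 gives Dec 22, 2010.
No adjustment is made for weekends or holidays, so Dec 22, 2010 stands.
Add 3 months to Dec 22, 2010: Mar 22, 2011.
Mar 22, 2011 falls on a Tuesday. The rules make no weekend/holiday allowance, so it remains Mar 22, 2011.
So the filing is due Mar 22, 2011.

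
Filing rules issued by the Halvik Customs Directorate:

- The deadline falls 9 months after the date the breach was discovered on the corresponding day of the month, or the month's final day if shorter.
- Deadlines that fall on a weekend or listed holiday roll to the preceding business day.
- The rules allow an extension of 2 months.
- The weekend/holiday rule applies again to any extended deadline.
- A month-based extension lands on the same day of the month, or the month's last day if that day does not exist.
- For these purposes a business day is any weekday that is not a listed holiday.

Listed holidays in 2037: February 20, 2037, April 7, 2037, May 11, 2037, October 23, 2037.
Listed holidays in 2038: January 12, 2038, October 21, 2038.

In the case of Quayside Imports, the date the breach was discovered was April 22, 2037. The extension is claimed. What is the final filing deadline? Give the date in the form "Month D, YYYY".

March 22, 2038

Moving 9 months forward from April 22, 2037 on the corresponding day gives January 22, 2038.
January 22, 2038 (Friday) is already a business day.
The 2 months extension carries January 22, 2038 to March 22, 2038.
March 22, 2038 is a Monday and not a listed holiday, so it stands.
Final deadline: March 22, 2038.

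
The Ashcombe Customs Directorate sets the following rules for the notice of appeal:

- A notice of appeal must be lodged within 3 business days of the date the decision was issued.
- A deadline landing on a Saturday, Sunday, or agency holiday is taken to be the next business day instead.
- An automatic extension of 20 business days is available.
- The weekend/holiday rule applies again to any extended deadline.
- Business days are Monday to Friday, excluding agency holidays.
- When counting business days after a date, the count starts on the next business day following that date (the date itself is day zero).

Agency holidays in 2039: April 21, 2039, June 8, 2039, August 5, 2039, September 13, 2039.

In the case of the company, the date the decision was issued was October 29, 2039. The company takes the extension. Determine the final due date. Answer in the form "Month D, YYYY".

November 30, 2039

3 business days after October 29, 2039, excluding weekends and holidays, is November 2, 2039.
November 2, 2039 (Wednesday) is already a business day.
The 20-business-day extension runs from November 2, 2039 to November 30, 2039.
Since November 30, 2039 is a Wednesday and not a holiday, the date is unchanged.
Final deadline: November 30, 2039.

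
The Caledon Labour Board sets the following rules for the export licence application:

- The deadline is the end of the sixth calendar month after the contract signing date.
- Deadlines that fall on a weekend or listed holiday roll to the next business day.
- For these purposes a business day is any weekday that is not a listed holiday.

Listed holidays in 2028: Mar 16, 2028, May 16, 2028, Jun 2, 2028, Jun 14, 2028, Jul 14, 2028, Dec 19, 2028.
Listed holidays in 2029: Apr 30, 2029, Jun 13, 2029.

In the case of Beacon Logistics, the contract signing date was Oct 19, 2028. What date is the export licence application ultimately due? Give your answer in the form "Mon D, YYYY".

May 1, 2029

6 months after Oct 19, 2028 falls in April 2029; the last day of that month is Apr 30, 2029.
Apr 30, 2029 is a listed holiday; the next business day is May 1, 2029 (Tuesday).
Deadline: May 1, 2029.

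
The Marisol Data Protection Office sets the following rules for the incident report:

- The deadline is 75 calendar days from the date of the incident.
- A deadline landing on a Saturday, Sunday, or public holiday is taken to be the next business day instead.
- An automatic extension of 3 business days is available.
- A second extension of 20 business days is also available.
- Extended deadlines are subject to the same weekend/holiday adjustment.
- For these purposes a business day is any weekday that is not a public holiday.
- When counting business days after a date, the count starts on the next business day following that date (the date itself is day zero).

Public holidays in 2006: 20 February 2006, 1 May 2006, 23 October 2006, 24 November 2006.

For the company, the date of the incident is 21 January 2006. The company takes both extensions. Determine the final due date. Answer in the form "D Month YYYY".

10 May 2006

From 21 January 2006, 75 calendar days later is 6 April 2006.
6 April 2006 is a Thursday and not a listed holiday, so it stands.
Applying the 3-business-day extension: 3 business days after 6 April 2006 is 11 April 2006.
11 April 2006 falls on a Tuesday, which is a business day, so no adjustment is needed.
Applying the 20-business-day extension: 20 business days after 11 April 2006 is 10 May 2006.
Since 10 May 2006 is a Wednesday and not a holiday, the date is unchanged.
The final due date is 10 May 2006.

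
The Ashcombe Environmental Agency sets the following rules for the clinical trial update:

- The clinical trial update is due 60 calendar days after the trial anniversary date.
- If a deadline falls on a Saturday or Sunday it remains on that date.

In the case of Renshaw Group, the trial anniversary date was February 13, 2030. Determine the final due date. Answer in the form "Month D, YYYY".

April 14, 2030

Trigger date February 13, 2030 + 60 calendar days = April 14, 2030.
No adjustment is made for weekends or holidays, so April 14, 2030 stands.
Final deadline: April 14, 2030.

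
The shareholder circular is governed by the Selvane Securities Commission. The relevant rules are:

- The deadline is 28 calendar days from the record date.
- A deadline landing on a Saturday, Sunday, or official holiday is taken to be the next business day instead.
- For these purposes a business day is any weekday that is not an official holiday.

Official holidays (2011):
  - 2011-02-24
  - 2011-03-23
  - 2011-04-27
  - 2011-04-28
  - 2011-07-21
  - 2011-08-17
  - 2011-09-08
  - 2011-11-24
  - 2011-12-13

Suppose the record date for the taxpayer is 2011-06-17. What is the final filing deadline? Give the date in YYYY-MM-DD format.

Trigger date 2011-06-17 + 28 calendar days = 2011-07-15.
Since 2011-07-15 is a Friday and not a holiday, the date is unchanged.
So the filing is due 2011-07-15.

2011-07-15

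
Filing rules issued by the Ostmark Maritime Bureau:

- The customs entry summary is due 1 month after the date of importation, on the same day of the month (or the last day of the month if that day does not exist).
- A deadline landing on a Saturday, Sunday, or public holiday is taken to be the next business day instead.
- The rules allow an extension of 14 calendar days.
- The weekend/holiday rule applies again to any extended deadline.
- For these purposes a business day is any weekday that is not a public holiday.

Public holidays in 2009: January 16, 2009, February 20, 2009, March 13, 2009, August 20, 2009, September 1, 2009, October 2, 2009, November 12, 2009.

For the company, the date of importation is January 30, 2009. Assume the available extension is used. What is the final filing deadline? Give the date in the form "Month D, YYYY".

March 16, 2009

Moving 1 month forward from January 30, 2009 on the corresponding day gives February 28, 2009 (day 30 does not exist in February, so the month's last day is used).
Because February 28, 2009 is a Saturday, the deadline becomes March 2, 2009 (Monday).
Add the 14 calendar-day extension to March 2, 2009: March 16, 2009.
March 16, 2009 falls on a Monday, which is a business day, so no adjustment is needed.
The final due date is March 16, 2009.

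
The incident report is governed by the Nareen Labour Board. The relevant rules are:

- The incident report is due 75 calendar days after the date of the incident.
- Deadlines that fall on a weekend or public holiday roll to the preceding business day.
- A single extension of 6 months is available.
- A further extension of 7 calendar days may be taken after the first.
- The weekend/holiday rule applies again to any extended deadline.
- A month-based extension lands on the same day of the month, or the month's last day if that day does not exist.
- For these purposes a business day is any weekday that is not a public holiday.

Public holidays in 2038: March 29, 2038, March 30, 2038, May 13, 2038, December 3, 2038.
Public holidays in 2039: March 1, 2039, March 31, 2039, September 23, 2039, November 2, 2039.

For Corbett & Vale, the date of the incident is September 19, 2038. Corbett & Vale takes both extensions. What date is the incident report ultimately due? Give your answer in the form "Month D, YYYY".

Adding 75 calendar days to September 19, 2038 gives December 3, 2038.
December 3, 2038 is a listed holiday, so it moves to the preceding business day, December 2, 2038 (Thursday).
The 6 months extension carries December 2, 2038 to June 2, 2039.
June 2, 2039 (Thursday) is already a business day.
Add the 7 calendar-day extension to June 2, 2039: June 9, 2039.
June 9, 2039 falls on a Thursday, which is a business day, so no adjustment is needed.
Final deadline: June 9, 2039.

June 9, 2039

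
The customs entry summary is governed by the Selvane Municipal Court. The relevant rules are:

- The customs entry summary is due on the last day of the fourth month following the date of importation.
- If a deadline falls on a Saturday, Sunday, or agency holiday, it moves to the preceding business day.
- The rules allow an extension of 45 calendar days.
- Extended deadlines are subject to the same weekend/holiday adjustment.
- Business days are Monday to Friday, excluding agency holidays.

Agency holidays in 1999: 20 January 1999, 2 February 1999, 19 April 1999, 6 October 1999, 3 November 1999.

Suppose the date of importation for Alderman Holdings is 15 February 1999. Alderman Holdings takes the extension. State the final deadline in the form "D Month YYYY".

13 August 1999

4 months after 15 February 1999 falls in June 1999; the last day of that month is 30 June 1999.
30 June 1999 (Wednesday) is already a business day.
Add the 45 calendar-day extension to 30 June 1999: 14 August 1999.
14 August 1999 falls on a Saturday. Rolling to the preceding business day gives 13 August 1999, a Friday.
The final due date is 13 August 1999.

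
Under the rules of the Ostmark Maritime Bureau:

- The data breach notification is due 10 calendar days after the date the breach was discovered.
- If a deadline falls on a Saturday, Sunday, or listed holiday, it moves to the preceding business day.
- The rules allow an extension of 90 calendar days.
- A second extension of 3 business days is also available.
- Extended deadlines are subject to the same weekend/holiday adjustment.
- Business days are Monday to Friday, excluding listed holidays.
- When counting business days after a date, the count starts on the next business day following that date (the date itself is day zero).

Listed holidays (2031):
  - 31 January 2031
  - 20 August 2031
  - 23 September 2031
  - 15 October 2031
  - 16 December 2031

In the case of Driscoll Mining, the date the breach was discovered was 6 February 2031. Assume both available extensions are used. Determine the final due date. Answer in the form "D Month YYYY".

Adding 10 calendar days to 6 February 2031 gives 16 February 2031.
16 February 2031 is a Sunday; the preceding business day is 14 February 2031 (Friday).
Add the 90 calendar-day extension to 14 February 2031: 15 May 2031.
Since 15 May 2031 is a Thursday and not a holiday, the date is unchanged.
The 3-business-day extension runs from 15 May 2031 to 20 May 2031.
20 May 2031 (Tuesday) is already a business day.
The final due date is 20 May 2031.

20 May 2031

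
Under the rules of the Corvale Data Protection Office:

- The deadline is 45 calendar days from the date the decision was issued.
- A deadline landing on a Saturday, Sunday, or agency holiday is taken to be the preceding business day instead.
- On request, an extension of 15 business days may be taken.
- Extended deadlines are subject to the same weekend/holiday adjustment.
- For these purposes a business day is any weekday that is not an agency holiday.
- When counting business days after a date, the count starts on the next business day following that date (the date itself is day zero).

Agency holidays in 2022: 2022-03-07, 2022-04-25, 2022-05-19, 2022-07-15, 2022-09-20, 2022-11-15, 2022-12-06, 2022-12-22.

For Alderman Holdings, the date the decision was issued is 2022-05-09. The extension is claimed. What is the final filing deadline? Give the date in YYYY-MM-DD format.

2022-07-14

45 calendar days after 2022-05-09 is 2022-06-23.
Since 2022-06-23 is a Thursday and not a holiday, the date is unchanged.
Counting 15 further business days from 2022-06-23 reaches 2022-07-14.
Since 2022-07-14 is a Thursday and not a holiday, the date is unchanged.
The final due date is 2022-07-14.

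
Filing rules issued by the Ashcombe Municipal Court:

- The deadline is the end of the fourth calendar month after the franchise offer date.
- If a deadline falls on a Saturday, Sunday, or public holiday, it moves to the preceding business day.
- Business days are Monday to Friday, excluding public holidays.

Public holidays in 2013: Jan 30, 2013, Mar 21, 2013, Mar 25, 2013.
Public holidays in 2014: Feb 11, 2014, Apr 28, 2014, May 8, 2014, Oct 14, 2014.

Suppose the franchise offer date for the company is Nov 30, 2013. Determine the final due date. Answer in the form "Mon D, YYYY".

4 months after Nov 30, 2013 is March 2014; that month ends on Mar 31, 2014.
Mar 31, 2014 (Monday) is already a business day.
So the filing is due Mar 31, 2014.

Mar 31, 2014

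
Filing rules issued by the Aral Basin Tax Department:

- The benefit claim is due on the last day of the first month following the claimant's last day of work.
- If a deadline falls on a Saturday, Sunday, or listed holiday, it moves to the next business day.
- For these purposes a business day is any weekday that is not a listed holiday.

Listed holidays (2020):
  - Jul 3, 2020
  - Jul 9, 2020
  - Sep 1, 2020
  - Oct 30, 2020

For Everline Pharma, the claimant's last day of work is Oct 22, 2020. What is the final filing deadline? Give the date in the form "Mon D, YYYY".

Nov 30, 2020

1 month after Oct 22, 2020 falls in November 2020; the last day of that month is Nov 30, 2020.
Since Nov 30, 2020 is a Monday and not a holiday, the date is unchanged.
So the filing is due Nov 30, 2020.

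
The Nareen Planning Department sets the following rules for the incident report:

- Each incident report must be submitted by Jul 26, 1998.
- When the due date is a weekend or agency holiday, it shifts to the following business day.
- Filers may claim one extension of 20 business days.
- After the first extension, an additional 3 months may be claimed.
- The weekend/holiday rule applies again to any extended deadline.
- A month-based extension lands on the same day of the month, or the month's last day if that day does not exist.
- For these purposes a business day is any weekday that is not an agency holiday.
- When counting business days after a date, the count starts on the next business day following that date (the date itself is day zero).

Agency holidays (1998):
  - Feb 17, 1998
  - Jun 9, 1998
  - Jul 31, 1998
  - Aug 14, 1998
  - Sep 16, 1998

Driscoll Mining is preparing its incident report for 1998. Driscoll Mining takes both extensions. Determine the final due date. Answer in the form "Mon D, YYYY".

The statutory due date is Jul 26, 1998.
Because Jul 26, 1998 is a Sunday, the deadline becomes Jul 27, 1998 (Monday).
Counting 20 further business days from Jul 27, 1998 reaches Aug 26, 1998.
Aug 26, 1998 (Wednesday) is already a business day.
The 3 months extension carries Aug 26, 1998 to Nov 26, 1998.
Since Nov 26, 1998 is a Thursday and not a holiday, the date is unchanged.
Deadline: Nov 26, 1998.

Nov 26, 1998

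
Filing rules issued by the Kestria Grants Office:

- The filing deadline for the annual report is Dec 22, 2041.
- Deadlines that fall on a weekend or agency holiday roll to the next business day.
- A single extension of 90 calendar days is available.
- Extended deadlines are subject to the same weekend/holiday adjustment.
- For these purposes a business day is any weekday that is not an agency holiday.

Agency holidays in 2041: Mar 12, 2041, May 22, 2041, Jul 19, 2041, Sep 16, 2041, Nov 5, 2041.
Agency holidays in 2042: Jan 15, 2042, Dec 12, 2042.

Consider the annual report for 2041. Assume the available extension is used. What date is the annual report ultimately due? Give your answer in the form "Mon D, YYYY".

Mar 24, 2042

The stated deadline is Dec 22, 2041.
Because Dec 22, 2041 is a Sunday, the deadline becomes Dec 23, 2041 (Monday).
Add the 90 calendar-day extension to Dec 23, 2041: Mar 23, 2042.
Mar 23, 2042 falls on a Sunday. Rolling to the next business day gives Mar 24, 2042, a Monday.
Final deadline: Mar 24, 2042.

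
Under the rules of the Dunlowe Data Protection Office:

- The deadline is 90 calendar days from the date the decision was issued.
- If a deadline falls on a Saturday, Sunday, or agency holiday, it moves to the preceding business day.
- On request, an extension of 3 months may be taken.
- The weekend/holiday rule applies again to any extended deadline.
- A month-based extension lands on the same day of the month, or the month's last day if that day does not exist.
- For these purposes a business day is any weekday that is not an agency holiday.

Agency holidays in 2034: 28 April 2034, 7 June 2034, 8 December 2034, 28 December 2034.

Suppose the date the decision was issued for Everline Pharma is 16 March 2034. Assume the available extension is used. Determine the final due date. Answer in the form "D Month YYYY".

Trigger date 16 March 2034 + 90 calendar days = 14 June 2034.
Since 14 June 2034 is a Wednesday and not a holiday, the date is unchanged.
The 3 months extension carries 14 June 2034 to 14 September 2034.
14 September 2034 is a Thursday and not a listed holiday, so it stands.
So the filing is due 14 September 2034.

14 September 2034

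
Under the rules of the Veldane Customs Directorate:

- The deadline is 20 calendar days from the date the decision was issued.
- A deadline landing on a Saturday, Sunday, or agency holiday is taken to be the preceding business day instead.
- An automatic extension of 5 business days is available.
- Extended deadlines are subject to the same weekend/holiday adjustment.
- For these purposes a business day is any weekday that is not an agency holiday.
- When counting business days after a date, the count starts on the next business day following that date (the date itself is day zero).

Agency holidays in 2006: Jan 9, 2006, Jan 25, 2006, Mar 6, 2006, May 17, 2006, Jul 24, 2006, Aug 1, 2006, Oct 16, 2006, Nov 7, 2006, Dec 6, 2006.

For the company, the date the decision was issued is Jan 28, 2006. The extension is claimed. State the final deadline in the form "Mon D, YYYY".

Feb 24, 2006

Adding 20 calendar days to Jan 28, 2006 gives Feb 17, 2006.
Feb 17, 2006 falls on a Friday, which is a business day, so no adjustment is needed.
The 5-business-day extension runs from Feb 17, 2006 to Feb 24, 2006.
Feb 24, 2006 falls on a Friday, which is a business day, so no adjustment is needed.
So the filing is due Feb 24, 2006.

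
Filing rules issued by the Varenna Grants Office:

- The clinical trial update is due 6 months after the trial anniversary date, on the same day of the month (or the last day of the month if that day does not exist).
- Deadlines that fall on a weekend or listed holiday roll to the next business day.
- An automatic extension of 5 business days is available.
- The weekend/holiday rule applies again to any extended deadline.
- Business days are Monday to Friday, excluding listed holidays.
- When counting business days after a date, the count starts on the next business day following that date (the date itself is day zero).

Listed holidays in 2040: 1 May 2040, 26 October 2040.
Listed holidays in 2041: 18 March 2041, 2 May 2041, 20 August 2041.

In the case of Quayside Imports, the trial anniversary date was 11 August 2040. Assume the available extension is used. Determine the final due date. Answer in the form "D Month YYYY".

18 February 2041

6 months from 11 August 2040 is 11 February 2041.
Since 11 February 2041 is a Monday and not a holiday, the date is unchanged.
Counting 5 further business days from 11 February 2041 reaches 18 February 2041.
18 February 2041 (Monday) is already a business day.
Deadline: 18 February 2041.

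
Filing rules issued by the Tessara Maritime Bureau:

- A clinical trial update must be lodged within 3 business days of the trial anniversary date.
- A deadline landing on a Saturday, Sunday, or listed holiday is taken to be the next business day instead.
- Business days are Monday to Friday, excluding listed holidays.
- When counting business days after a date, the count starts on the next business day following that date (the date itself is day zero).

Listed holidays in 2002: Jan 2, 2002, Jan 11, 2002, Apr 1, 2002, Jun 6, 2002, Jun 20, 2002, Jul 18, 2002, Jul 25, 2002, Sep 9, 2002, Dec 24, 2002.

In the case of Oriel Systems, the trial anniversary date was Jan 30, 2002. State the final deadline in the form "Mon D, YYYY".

Feb 4, 2002

3 business days after Jan 30, 2002, excluding weekends and holidays, is Feb 4, 2002.
Feb 4, 2002 (Monday) is already a business day.
So the filing is due Feb 4, 2002.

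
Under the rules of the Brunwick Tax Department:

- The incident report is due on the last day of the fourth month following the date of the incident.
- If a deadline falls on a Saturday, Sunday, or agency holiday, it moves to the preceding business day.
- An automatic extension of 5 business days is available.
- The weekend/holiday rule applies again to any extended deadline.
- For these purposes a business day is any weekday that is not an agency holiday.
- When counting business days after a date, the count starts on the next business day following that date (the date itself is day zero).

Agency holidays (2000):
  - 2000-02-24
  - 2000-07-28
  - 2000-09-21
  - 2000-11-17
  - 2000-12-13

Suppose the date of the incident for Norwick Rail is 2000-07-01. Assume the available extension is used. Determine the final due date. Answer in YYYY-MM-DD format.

4 months after 2000-07-01 is November 2000; that month ends on 2000-11-30.
2000-11-30 is a Thursday and not a listed holiday, so it stands.
Applying the 5-business-day extension: 5 business days after 2000-11-30 is 2000-12-07.
2000-12-07 (Thursday) is already a business day.
Deadline: 2000-12-07.

2000-12-07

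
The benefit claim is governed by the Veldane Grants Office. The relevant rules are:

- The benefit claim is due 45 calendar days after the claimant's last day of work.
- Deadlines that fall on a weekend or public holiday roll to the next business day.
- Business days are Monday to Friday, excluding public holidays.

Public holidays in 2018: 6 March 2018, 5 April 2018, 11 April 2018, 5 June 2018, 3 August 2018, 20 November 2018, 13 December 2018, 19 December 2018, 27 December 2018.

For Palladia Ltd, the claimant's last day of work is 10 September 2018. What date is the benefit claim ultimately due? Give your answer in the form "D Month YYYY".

45 calendar days after 10 September 2018 is 25 October 2018.
25 October 2018 is a Thursday and not a listed holiday, so it stands.
So the filing is due 25 October 2018.

25 October 2018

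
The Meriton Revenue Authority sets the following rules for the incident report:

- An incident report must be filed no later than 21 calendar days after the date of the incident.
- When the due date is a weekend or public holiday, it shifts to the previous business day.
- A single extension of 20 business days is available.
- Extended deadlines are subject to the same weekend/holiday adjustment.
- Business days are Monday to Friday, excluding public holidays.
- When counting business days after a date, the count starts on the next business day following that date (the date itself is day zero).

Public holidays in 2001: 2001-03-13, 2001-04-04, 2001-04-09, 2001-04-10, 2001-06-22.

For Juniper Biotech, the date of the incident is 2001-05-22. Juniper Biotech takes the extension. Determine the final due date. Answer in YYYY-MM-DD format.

2001-07-11

Adding 21 calendar days to 2001-05-22 gives 2001-06-12.
2001-06-12 (Tuesday) is already a business day.
The 20-business-day extension runs from 2001-06-12 to 2001-07-11.
2001-07-11 (Wednesday) is already a business day.
Deadline: 2001-07-11.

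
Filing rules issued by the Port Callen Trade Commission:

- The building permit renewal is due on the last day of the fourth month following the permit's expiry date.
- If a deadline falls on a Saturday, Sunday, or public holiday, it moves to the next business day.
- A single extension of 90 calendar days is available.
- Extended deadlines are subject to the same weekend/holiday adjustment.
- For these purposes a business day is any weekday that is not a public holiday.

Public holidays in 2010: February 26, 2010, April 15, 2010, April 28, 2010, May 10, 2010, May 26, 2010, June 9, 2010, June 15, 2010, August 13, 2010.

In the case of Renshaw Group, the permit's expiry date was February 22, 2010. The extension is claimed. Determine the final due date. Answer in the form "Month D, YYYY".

September 28, 2010

The fourth month after February 22, 2010 is June 2010, whose last day is June 30, 2010.
June 30, 2010 is a Wednesday and not a listed holiday, so it stands.
Applying the 90-calendar-day extension: June 30, 2010 + 90 days = September 28, 2010.
September 28, 2010 falls on a Tuesday, which is a business day, so no adjustment is needed.
So the filing is due September 28, 2010.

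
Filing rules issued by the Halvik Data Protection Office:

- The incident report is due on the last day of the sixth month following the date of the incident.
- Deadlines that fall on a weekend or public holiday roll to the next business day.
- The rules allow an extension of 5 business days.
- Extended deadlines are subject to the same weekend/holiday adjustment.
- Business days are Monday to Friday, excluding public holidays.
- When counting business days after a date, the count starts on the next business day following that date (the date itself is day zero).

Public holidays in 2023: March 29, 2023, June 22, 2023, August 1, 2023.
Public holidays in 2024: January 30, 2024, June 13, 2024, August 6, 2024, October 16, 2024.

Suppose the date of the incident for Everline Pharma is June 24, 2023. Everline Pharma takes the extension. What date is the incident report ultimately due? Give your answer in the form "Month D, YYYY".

January 8, 2024

6 months after June 24, 2023 is December 2023; that month ends on December 31, 2023.
Because December 31, 2023 is a Sunday, the deadline becomes January 1, 2024 (Monday).
Counting 5 further business days from January 1, 2024 reaches January 8, 2024.
January 8, 2024 falls on a Monday, which is a business day, so no adjustment is needed.
Final deadline: January 8, 2024.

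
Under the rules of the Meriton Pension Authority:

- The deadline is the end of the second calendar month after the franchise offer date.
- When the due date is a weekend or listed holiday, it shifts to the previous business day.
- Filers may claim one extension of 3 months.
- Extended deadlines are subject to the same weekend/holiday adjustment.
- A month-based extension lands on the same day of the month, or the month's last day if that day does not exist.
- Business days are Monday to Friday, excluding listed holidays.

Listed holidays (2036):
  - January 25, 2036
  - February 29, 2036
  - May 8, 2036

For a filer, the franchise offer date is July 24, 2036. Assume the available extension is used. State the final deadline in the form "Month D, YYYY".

The second month after July 24, 2036 is September 2036, whose last day is September 30, 2036.
Since September 30, 2036 is a Tuesday and not a holiday, the date is unchanged.
Add 3 months to September 30, 2036: December 30, 2036.
Since December 30, 2036 is a Tuesday and not a holiday, the date is unchanged.
So the filing is due December 30, 2036.

December 30, 2036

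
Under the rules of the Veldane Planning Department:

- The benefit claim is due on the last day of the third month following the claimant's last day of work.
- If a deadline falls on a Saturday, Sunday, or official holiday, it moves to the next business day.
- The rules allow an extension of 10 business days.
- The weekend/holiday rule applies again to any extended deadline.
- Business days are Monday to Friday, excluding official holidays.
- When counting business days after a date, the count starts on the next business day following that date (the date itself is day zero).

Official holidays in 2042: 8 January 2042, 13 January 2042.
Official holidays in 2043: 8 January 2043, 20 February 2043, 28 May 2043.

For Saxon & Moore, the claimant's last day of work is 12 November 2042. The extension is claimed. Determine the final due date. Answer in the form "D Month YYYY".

16 March 2043

3 months after 12 November 2042 is February 2043; that month ends on 28 February 2043.
28 February 2043 falls on a Saturday. Rolling to the next business day gives 2 March 2043, a Monday.
The 10-business-day extension runs from 2 March 2043 to 16 March 2043.
16 March 2043 (Monday) is already a business day.
Deadline: 16 March 2043.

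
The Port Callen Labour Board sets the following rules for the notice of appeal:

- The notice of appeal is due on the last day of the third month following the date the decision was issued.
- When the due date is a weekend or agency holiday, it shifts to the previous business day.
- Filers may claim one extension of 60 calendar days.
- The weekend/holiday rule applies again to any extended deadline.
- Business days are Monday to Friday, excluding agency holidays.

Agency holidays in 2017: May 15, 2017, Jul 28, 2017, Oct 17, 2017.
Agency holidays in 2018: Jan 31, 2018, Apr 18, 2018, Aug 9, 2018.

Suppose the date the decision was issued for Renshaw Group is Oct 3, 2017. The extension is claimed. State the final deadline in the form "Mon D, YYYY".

The third month after Oct 3, 2017 is January 2018, whose last day is Jan 31, 2018.
Jan 31, 2018 is a listed holiday, so it moves to the preceding business day, Jan 30, 2018 (Tuesday).
The 60-calendar-day extension moves the deadline from Jan 30, 2018 to Mar 31, 2018.
Because Mar 31, 2018 is a Saturday, the deadline becomes Mar 30, 2018 (Friday).
So the filing is due Mar 30, 2018.

Mar 30, 2018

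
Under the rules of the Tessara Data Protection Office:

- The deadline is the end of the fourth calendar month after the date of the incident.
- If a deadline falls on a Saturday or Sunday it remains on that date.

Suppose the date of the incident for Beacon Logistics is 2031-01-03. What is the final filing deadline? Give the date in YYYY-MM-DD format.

2031-05-31

4 months after 2031-01-03 is May 2031; that month ends on 2031-05-31.
No adjustment is made for weekends or holidays, so 2031-05-31 stands.
Final deadline: 2031-05-31.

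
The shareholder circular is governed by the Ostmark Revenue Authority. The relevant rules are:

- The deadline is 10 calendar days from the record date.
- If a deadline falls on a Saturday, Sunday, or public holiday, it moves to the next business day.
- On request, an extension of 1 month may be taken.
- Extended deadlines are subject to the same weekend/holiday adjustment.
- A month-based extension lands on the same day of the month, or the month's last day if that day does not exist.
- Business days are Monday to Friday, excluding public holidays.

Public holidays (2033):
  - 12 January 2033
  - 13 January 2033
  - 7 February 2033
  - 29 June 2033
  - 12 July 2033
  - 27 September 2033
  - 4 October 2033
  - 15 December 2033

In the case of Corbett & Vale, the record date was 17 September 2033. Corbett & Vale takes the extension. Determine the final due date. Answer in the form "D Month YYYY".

Adding 10 calendar days to 17 September 2033 gives 27 September 2033.
27 September 2033 is a listed holiday, so it moves to the next business day, 28 September 2033 (Wednesday).
Applying the 1 month extension: 1 month after 28 September 2033 is 28 October 2033.
28 October 2033 falls on a Friday, which is a business day, so no adjustment is needed.
Final deadline: 28 October 2033.

28 October 2033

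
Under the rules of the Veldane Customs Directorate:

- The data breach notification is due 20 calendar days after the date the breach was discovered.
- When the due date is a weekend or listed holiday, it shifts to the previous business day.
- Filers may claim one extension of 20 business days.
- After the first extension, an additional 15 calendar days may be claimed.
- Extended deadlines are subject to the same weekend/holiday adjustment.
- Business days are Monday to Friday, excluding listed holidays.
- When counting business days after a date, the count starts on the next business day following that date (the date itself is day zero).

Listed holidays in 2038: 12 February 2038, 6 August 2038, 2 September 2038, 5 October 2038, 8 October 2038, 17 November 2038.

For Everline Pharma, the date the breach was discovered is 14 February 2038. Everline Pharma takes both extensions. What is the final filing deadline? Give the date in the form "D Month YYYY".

From 14 February 2038, 20 calendar days later is 6 March 2038.
6 March 2038 falls on a Saturday. Rolling to the preceding business day gives 5 March 2038, a Friday.
The 20-business-day extension runs from 5 March 2038 to 2 April 2038.
2 April 2038 (Friday) is already a business day.
The 15-calendar-day extension moves the deadline from 2 April 2038 to 17 April 2038.
17 April 2038 is a Saturday, so it moves to the preceding business day, 16 April 2038 (Friday).
Final deadline: 16 April 2038.

16 April 2038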